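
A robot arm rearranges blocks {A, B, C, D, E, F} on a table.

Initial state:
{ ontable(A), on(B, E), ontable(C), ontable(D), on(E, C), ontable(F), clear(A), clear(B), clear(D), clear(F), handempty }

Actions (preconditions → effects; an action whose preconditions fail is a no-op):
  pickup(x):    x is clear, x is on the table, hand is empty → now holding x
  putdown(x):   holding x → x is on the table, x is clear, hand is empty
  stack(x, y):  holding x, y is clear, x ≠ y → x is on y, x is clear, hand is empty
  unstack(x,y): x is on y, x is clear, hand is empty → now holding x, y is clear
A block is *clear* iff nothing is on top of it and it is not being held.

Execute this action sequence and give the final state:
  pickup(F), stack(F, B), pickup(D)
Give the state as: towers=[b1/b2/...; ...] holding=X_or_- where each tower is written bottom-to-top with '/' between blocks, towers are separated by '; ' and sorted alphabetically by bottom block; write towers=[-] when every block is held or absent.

step 1 (pickup(F)): towers=[A; C/E/B; D] holding=F
step 2 (stack(F, B)): towers=[A; C/E/B/F; D] holding=-
step 3 (pickup(D)): towers=[A; C/E/B/F] holding=D

towers=[A; C/E/B/F] holding=D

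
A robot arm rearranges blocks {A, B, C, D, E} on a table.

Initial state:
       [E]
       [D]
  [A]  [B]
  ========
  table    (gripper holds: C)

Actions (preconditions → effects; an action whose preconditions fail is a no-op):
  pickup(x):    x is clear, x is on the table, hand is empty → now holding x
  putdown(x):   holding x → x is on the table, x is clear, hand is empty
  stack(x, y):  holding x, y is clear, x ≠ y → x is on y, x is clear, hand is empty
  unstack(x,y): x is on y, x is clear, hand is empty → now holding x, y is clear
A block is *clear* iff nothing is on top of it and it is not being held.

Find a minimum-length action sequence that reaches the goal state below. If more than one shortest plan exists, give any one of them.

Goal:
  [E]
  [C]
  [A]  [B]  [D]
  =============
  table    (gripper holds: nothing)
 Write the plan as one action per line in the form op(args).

stack(C, A)
unstack(E, D)
stack(E, C)
unstack(D, B)
putdown(D)

step 1 (stack(C, A)): towers=[A/C; B/D/E] holding=-
step 2 (unstack(E, D)): towers=[A/C; B/D] holding=E
step 3 (stack(E, C)): towers=[A/C/E; B/D] holding=-
step 4 (unstack(D, B)): towers=[A/C/E; B] holding=D
step 5 (putdown(D)): towers=[A/C/E; B; D] holding=-
goal check: towers=[A/C/E; B; D] holding=- — reached (length 5, optimal by BFS)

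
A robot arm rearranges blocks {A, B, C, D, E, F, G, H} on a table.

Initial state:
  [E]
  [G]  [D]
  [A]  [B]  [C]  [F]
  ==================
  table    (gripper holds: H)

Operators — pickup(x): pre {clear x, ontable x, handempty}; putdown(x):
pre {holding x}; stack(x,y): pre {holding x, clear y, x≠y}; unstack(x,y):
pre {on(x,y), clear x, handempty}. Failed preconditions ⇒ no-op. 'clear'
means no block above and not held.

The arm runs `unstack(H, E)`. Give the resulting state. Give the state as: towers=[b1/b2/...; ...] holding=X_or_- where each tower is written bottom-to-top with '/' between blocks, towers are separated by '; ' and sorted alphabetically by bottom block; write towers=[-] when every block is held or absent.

towers=[A/G/E; B/D; C; F] holding=H

before: towers=[A/G/E; B/D; C; F] holding=H
pre[unstack(H, E)]: on(H,E) fail, clear(H) fail, handempty fail
on(H,E), clear(H), handempty unmet → unstack(H, E) is a no-op
after:  towers=[A/G/E; B/D; C; F] holding=H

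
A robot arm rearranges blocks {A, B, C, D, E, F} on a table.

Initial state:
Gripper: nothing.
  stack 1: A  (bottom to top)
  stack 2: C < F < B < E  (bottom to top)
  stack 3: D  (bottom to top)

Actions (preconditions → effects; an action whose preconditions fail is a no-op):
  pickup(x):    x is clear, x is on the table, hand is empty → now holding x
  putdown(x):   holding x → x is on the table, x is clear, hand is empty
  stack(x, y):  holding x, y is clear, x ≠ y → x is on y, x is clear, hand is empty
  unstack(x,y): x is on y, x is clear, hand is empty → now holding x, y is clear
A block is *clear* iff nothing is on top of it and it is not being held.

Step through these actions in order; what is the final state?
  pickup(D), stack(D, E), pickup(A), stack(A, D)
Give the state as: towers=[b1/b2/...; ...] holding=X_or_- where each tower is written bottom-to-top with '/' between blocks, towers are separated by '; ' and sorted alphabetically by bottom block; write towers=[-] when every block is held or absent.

step 1 (pickup(D)): towers=[A; C/F/B/E] holding=D
step 2 (stack(D, E)): towers=[A; C/F/B/E/D] holding=-
step 3 (pickup(A)): towers=[C/F/B/E/D] holding=A
step 4 (stack(A, D)): towers=[C/F/B/E/D/A] holding=-

towers=[C/F/B/E/D/A] holding=-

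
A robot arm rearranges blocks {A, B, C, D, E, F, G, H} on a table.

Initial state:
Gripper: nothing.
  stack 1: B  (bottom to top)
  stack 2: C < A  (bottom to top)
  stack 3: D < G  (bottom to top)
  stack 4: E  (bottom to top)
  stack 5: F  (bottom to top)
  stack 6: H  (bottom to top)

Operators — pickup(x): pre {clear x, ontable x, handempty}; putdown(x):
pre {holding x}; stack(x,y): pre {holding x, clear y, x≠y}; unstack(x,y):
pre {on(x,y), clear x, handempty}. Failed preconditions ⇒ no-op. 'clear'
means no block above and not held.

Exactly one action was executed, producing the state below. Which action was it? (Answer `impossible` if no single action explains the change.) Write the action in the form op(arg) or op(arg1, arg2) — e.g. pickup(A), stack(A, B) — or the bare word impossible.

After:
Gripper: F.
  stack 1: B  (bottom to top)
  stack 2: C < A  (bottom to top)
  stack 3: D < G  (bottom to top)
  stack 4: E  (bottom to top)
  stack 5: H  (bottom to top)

target: towers=[B; C/A; D/G; E; H] holding=F
     unstack(G, D) → towers=[B; C/A; D; E; F; H] holding=G
     unstack(A, C) → towers=[B; C; D/G; E; F; H] holding=A
         pickup(E) → towers=[B; C/A; D/G; F; H] holding=E
         pickup(H) → towers=[B; C/A; D/G; E; F] holding=H
         pickup(B) → towers=[C/A; D/G; E; F; H] holding=B
         pickup(F) → towers=[B; C/A; D/G; E; H] holding=F  ← match

pickup(F)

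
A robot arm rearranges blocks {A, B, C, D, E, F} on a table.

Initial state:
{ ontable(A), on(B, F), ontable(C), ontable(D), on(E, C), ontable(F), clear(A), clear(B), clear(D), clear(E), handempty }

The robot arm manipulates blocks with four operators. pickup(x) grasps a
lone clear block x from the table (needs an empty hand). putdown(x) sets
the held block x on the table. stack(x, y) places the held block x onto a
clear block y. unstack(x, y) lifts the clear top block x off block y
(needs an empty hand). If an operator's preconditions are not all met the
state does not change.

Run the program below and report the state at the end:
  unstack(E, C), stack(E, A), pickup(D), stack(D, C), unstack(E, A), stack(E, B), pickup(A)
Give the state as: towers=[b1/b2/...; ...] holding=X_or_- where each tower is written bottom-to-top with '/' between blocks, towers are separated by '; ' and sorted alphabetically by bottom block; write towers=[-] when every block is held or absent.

towers=[C/D; F/B/E] holding=A

step 1 (unstack(E, C)): towers=[A; C; D; F/B] holding=E
step 2 (stack(E, A)): towers=[A/E; C; D; F/B] holding=-
step 3 (pickup(D)): towers=[A/E; C; F/B] holding=D
step 4 (stack(D, C)): towers=[A/E; C/D; F/B] holding=-
step 5 (unstack(E, A)): towers=[A; C/D; F/B] holding=E
step 6 (stack(E, B)): towers=[A; C/D; F/B/E] holding=-
step 7 (pickup(A)): towers=[C/D; F/B/E] holding=A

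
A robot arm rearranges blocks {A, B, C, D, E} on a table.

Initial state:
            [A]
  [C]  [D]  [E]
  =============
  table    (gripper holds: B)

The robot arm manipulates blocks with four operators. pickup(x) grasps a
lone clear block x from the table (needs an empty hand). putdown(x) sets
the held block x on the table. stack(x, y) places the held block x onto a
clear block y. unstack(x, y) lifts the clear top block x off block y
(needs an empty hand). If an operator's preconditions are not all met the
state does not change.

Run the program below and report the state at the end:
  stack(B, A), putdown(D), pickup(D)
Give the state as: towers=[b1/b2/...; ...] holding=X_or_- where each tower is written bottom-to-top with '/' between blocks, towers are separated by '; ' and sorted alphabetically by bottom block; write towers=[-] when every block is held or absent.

towers=[C; E/A/B] holding=D

step 1 (stack(B, A)): towers=[C; D; E/A/B] holding=-
step 2 (putdown(D)) [no-op]: towers=[C; D; E/A/B] holding=-
step 3 (pickup(D)): towers=[C; E/A/B] holding=D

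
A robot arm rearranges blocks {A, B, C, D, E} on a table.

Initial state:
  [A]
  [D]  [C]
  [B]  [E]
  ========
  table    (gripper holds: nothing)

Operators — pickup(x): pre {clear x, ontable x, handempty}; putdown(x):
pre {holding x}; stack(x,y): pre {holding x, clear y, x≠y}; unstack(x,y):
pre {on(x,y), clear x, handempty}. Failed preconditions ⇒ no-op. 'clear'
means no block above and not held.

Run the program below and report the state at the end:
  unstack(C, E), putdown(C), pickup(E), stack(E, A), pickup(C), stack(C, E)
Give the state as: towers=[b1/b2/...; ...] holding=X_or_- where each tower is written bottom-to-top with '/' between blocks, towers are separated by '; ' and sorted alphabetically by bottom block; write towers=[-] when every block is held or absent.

towers=[B/D/A/E/C] holding=-

step 1 (unstack(C, E)): towers=[B/D/A; E] holding=C
step 2 (putdown(C)): towers=[B/D/A; C; E] holding=-
step 3 (pickup(E)): towers=[B/D/A; C] holding=E
step 4 (stack(E, A)): towers=[B/D/A/E; C] holding=-
step 5 (pickup(C)): towers=[B/D/A/E] holding=C
step 6 (stack(C, E)): towers=[B/D/A/E/C] holding=-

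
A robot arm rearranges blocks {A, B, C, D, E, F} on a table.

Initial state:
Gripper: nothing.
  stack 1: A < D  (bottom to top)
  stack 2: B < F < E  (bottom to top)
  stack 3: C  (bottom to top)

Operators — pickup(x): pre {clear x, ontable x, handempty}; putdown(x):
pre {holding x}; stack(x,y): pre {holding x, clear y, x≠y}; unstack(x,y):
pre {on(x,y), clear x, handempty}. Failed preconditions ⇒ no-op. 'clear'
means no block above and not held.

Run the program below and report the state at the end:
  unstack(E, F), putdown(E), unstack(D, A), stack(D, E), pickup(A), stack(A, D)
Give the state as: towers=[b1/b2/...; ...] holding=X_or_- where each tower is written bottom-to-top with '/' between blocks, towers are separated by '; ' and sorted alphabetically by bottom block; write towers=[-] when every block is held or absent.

towers=[B/F; C; E/D/A] holding=-

step 1 (unstack(E, F)): towers=[A/D; B/F; C] holding=E
step 2 (putdown(E)): towers=[A/D; B/F; C; E] holding=-
step 3 (unstack(D, A)): towers=[A; B/F; C; E] holding=D
step 4 (stack(D, E)): towers=[A; B/F; C; E/D] holding=-
step 5 (pickup(A)): towers=[B/F; C; E/D] holding=A
step 6 (stack(A, D)): towers=[B/F; C; E/D/A] holding=-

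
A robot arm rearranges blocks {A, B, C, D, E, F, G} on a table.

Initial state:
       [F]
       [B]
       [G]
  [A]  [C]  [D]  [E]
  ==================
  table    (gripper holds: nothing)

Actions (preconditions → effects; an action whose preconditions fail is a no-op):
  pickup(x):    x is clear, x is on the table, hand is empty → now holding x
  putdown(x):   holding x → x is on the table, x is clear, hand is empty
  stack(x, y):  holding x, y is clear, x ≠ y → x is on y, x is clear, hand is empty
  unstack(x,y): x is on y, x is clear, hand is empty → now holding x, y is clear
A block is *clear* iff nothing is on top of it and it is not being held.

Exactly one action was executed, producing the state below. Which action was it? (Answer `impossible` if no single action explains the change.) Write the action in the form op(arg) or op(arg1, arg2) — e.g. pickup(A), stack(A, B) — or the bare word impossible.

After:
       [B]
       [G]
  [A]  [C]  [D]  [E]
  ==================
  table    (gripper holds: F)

unstack(F, B)

target: towers=[A; C/G/B; D; E] holding=F
     unstack(F, B) → towers=[A; C/G/B; D; E] holding=F  ← match
         pickup(D) → towers=[A; C/G/B/F; E] holding=D
         pickup(A) → towers=[C/G/B/F; D; E] holding=A
         pickup(E) → towers=[A; C/G/B/F; D] holding=E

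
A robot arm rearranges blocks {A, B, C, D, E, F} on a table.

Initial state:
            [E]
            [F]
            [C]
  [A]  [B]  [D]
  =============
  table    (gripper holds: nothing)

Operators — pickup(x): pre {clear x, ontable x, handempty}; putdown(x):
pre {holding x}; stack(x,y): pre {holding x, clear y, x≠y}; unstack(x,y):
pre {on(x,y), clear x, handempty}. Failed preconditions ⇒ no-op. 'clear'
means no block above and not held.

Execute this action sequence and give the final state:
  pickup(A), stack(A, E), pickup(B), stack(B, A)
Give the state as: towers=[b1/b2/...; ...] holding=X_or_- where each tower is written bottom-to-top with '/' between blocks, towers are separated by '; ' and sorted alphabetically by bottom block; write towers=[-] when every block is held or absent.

towers=[D/C/F/E/A/B] holding=-

step 1 (pickup(A)): towers=[B; D/C/F/E] holding=A
step 2 (stack(A, E)): towers=[B; D/C/F/E/A] holding=-
step 3 (pickup(B)): towers=[D/C/F/E/A] holding=B
step 4 (stack(B, A)): towers=[D/C/F/E/A/B] holding=-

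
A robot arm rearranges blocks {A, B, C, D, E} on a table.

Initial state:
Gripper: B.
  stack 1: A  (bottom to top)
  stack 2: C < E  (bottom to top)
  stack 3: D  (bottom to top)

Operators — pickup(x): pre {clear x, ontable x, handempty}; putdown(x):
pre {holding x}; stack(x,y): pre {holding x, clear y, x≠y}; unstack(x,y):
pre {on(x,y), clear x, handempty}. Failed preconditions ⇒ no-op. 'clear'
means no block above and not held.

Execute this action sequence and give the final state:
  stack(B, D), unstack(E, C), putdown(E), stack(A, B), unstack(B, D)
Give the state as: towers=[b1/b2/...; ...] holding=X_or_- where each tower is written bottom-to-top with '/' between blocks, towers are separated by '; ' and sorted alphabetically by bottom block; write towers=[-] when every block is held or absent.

towers=[A; C; D; E] holding=B

step 1 (stack(B, D)): towers=[A; C/E; D/B] holding=-
step 2 (unstack(E, C)): towers=[A; C; D/B] holding=E
step 3 (putdown(E)): towers=[A; C; D/B; E] holding=-
step 4 (stack(A, B)) [no-op]: towers=[A; C; D/B; E] holding=-
step 5 (unstack(B, D)): towers=[A; C; D; E] holding=B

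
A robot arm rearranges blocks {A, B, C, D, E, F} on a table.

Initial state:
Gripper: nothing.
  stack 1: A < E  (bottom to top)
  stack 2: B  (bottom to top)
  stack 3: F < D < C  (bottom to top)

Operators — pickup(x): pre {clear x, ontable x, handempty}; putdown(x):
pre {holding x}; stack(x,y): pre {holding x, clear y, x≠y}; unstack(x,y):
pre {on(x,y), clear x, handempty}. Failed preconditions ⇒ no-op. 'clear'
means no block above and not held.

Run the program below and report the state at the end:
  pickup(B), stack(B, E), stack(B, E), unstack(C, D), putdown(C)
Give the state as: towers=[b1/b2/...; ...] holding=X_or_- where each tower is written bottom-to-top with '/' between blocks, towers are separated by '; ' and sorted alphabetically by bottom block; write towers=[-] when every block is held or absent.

towers=[A/E/B; C; F/D] holding=-

step 1 (pickup(B)): towers=[A/E; F/D/C] holding=B
step 2 (stack(B, E)): towers=[A/E/B; F/D/C] holding=-
step 3 (stack(B, E)) [no-op]: towers=[A/E/B; F/D/C] holding=-
step 4 (unstack(C, D)): towers=[A/E/B; F/D] holding=C
step 5 (putdown(C)): towers=[A/E/B; C; F/D] holding=-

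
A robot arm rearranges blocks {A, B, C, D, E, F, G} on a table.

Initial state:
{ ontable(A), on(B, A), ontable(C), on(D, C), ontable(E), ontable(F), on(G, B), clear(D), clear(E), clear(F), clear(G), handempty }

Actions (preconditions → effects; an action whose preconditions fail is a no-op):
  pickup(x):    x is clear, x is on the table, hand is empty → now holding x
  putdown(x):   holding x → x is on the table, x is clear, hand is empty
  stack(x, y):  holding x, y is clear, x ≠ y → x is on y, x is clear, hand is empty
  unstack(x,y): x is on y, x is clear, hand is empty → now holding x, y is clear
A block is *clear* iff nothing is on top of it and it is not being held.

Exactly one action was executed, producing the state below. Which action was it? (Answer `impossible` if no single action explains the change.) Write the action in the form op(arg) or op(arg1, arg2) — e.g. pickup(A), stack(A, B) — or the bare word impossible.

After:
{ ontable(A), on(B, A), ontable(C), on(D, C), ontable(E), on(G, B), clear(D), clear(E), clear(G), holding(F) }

pickup(F)

target: towers=[A/B/G; C/D; E] holding=F
         pickup(F) → towers=[A/B/G; C/D; E] holding=F  ← match
     unstack(G, B) → towers=[A/B; C/D; E; F] holding=G
     unstack(D, C) → towers=[A/B/G; C; E; F] holding=D
         pickup(E) → towers=[A/B/G; C/D; F] holding=E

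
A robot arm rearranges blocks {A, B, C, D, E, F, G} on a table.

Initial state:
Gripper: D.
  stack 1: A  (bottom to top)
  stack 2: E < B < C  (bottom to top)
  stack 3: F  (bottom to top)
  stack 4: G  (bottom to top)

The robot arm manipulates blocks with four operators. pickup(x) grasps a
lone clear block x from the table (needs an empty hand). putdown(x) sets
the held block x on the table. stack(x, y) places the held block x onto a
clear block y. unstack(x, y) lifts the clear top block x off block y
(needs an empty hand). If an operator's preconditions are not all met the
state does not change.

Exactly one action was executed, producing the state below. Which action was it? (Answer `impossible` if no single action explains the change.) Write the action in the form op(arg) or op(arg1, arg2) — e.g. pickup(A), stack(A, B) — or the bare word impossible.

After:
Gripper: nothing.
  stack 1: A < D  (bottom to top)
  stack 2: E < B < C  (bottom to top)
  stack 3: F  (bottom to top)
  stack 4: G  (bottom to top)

stack(D, A)

target: towers=[A/D; E/B/C; F; G] holding=-
        putdown(D) → towers=[A; D; E/B/C; F; G] holding=-
       stack(D, F) → towers=[A; E/B/C; F/D; G] holding=-
       stack(D, G) → towers=[A; E/B/C; F; G/D] holding=-
       stack(D, A) → towers=[A/D; E/B/C; F; G] holding=-  ← match
       stack(D, C) → towers=[A; E/B/C/D; F; G] holding=-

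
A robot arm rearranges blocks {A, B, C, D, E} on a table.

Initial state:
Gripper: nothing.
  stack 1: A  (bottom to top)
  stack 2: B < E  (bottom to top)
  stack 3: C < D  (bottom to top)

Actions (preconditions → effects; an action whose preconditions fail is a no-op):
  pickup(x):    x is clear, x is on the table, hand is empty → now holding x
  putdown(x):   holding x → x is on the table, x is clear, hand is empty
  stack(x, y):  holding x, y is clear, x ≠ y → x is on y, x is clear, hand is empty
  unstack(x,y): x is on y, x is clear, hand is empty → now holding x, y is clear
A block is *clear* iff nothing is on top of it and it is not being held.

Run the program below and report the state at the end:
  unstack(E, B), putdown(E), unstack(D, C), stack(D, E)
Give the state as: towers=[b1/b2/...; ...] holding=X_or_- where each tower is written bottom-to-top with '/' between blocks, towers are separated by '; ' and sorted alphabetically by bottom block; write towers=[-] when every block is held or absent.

step 1 (unstack(E, B)): towers=[A; B; C/D] holding=E
step 2 (putdown(E)): towers=[A; B; C/D; E] holding=-
step 3 (unstack(D, C)): towers=[A; B; C; E] holding=D
step 4 (stack(D, E)): towers=[A; B; C; E/D] holding=-

towers=[A; B; C; E/D] holding=-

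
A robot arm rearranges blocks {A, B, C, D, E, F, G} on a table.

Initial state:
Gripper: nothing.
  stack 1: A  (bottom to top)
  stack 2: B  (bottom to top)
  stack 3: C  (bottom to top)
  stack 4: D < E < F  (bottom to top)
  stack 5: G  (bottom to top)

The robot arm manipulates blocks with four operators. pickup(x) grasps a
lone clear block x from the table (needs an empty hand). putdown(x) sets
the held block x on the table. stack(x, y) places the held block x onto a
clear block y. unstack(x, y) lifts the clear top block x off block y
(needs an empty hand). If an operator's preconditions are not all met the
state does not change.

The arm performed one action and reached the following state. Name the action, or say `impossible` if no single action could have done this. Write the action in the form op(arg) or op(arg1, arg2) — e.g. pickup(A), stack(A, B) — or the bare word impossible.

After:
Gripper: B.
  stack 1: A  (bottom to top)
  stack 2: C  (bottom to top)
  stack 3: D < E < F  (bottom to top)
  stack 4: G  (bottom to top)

pickup(B)

target: towers=[A; C; D/E/F; G] holding=B
         pickup(B) → towers=[A; C; D/E/F; G] holding=B  ← match
     unstack(F, E) → towers=[A; B; C; D/E; G] holding=F
         pickup(G) → towers=[A; B; C; D/E/F] holding=G
         pickup(A) → towers=[B; C; D/E/F; G] holding=A
         pickup(C) → towers=[A; B; D/E/F; G] holding=C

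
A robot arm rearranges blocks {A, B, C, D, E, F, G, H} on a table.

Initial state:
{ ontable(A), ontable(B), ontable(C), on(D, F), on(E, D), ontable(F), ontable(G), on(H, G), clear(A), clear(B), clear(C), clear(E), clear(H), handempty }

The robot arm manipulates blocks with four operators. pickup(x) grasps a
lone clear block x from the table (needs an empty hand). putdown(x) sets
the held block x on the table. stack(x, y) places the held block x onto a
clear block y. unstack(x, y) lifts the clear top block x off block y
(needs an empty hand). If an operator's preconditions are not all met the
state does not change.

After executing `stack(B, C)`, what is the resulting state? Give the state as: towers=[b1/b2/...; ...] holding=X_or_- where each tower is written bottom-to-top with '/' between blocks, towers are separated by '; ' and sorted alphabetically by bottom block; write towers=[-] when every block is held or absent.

before: towers=[A; B; C; F/D/E; G/H] holding=-
pre[stack(B, C)]: holding(B) fail, clear(C) ok, B≠C ok
holding(B) unmet → stack(B, C) is a no-op
after:  towers=[A; B; C; F/D/E; G/H] holding=-

towers=[A; B; C; F/D/E; G/H] holding=-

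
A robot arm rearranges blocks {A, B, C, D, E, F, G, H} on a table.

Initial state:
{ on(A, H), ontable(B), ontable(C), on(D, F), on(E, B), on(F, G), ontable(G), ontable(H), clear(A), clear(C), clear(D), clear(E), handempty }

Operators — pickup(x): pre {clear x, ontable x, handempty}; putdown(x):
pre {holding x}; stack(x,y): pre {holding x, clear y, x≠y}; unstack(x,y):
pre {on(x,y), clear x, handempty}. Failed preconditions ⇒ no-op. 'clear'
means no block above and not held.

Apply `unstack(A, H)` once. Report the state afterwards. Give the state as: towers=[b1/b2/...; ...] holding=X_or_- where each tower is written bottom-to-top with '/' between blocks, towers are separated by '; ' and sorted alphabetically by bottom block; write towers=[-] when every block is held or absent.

towers=[B/E; C; G/F/D; H] holding=A

before: towers=[B/E; C; G/F/D; H/A] holding=-
pre[unstack(A, H)]: on(A,H) yes, clear(A) yes, handempty yes
all met → apply unstack(A, H)
after:  towers=[B/E; C; G/F/D; H] holding=A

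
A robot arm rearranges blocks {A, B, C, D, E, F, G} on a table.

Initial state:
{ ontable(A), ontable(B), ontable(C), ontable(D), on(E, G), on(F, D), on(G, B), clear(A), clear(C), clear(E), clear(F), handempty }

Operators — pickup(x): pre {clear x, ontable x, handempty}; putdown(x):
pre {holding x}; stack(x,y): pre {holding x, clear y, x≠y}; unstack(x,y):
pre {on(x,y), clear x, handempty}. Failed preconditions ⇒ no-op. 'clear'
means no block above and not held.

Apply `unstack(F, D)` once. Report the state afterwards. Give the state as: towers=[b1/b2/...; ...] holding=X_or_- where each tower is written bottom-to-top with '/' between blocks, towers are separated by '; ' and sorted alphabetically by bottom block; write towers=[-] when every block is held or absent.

before: towers=[A; B/G/E; C; D/F] holding=-
pre[unstack(F, D)]: on(F,D) ok, clear(F) ok, handempty ok
all met → apply unstack(F, D)
after:  towers=[A; B/G/E; C; D] holding=F

towers=[A; B/G/E; C; D] holding=F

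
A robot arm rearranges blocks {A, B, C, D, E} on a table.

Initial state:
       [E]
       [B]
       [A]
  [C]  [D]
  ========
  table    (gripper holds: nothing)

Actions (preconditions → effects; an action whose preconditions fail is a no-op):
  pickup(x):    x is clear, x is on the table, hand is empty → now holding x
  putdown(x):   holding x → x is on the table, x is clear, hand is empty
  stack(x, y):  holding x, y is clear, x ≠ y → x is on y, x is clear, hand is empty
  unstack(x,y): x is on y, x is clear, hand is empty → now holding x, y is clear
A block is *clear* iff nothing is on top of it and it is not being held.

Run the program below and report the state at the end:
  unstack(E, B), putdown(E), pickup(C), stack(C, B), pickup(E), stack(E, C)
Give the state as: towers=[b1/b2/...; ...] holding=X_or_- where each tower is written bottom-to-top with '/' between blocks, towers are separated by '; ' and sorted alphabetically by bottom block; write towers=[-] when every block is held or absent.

step 1 (unstack(E, B)): towers=[C; D/A/B] holding=E
step 2 (putdown(E)): towers=[C; D/A/B; E] holding=-
step 3 (pickup(C)): towers=[D/A/B; E] holding=C
step 4 (stack(C, B)): towers=[D/A/B/C; E] holding=-
step 5 (pickup(E)): towers=[D/A/B/C] holding=E
step 6 (stack(E, C)): towers=[D/A/B/C/E] holding=-

towers=[D/A/B/C/E] holding=-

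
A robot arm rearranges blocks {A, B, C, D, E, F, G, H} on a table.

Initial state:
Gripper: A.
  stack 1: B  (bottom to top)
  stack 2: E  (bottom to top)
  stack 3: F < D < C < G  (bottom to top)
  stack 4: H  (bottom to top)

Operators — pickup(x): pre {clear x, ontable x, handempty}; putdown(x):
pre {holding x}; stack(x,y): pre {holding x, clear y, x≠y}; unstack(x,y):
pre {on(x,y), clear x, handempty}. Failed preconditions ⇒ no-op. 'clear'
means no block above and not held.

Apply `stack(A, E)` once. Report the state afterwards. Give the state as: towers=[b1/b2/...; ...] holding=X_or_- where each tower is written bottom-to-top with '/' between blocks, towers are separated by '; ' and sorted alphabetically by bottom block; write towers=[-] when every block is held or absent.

towers=[B; E/A; F/D/C/G; H] holding=-

before: towers=[B; E; F/D/C/G; H] holding=A
pre[stack(A, E)]: holding(A) ✓, clear(E) ✓, A≠E ✓
all met → apply stack(A, E)
after:  towers=[B; E/A; F/D/C/G; H] holding=-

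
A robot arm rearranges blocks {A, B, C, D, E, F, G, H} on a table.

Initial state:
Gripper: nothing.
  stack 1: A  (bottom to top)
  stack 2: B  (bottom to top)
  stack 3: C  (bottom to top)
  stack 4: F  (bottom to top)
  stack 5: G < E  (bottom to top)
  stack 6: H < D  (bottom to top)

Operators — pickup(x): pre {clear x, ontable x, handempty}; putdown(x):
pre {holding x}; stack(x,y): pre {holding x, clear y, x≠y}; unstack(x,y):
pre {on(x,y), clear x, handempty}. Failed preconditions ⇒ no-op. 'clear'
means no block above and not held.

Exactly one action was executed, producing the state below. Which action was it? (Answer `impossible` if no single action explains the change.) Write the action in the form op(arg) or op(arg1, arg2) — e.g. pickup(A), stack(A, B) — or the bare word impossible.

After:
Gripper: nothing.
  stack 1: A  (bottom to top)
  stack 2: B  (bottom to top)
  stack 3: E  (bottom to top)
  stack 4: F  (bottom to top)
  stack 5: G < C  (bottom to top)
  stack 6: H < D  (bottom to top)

impossible

target: towers=[A; B; E; F; G/C; H/D] holding=-
         pickup(A) → towers=[B; C; F; G/E; H/D] holding=A
     unstack(E, G) → towers=[A; B; C; F; G; H/D] holding=E
         pickup(B) → towers=[A; C; F; G/E; H/D] holding=B
         pickup(F) → towers=[A; B; C; G/E; H/D] holding=F
     unstack(D, H) → towers=[A; B; C; F; G/E; H] holding=D
         pickup(C) → towers=[A; B; F; G/E; H/D] holding=C
none of the 6 applicable actions match → impossible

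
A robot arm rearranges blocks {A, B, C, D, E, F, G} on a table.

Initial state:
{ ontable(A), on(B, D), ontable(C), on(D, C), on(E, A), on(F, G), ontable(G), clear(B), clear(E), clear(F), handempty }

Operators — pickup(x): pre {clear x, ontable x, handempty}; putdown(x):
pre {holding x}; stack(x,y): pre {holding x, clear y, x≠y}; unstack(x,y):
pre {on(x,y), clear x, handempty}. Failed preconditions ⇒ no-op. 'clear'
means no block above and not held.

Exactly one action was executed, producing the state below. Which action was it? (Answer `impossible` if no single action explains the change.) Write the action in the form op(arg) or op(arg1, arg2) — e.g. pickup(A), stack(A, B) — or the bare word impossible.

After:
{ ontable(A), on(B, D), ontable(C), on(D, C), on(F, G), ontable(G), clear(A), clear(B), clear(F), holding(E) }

target: towers=[A; C/D/B; G/F] holding=E
     unstack(B, D) → towers=[A/E; C/D; G/F] holding=B
     unstack(F, G) → towers=[A/E; C/D/B; G] holding=F
     unstack(E, A) → towers=[A; C/D/B; G/F] holding=E  ← match

unstack(E, A)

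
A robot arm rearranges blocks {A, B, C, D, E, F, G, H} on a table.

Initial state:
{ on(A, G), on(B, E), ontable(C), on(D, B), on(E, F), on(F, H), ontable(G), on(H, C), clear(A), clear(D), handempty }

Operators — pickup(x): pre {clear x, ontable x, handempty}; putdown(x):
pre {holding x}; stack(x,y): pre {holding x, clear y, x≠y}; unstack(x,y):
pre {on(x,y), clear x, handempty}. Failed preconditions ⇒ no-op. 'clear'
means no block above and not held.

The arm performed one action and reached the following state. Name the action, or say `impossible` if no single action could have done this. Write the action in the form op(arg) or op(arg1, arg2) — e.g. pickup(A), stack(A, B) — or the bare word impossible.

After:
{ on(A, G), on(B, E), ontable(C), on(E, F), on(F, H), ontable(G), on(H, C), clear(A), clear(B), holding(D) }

target: towers=[C/H/F/E/B; G/A] holding=D
     unstack(A, G) → towers=[C/H/F/E/B/D; G] holding=A
     unstack(D, B) → towers=[C/H/F/E/B; G/A] holding=D  ← match

unstack(D, B)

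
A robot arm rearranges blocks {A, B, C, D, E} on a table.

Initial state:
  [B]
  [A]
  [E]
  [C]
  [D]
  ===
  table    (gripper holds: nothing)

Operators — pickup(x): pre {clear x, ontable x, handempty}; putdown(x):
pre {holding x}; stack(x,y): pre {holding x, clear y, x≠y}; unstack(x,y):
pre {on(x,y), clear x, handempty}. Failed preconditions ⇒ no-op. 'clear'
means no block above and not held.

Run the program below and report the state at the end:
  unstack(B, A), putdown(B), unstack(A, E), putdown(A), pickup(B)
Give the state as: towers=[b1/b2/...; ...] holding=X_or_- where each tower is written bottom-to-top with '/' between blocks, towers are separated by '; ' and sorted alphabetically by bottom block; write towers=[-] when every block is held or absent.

towers=[A; D/C/E] holding=B

step 1 (unstack(B, A)): towers=[D/C/E/A] holding=B
step 2 (putdown(B)): towers=[B; D/C/E/A] holding=-
step 3 (unstack(A, E)): towers=[B; D/C/E] holding=A
step 4 (putdown(A)): towers=[A; B; D/C/E] holding=-
step 5 (pickup(B)): towers=[A; D/C/E] holding=B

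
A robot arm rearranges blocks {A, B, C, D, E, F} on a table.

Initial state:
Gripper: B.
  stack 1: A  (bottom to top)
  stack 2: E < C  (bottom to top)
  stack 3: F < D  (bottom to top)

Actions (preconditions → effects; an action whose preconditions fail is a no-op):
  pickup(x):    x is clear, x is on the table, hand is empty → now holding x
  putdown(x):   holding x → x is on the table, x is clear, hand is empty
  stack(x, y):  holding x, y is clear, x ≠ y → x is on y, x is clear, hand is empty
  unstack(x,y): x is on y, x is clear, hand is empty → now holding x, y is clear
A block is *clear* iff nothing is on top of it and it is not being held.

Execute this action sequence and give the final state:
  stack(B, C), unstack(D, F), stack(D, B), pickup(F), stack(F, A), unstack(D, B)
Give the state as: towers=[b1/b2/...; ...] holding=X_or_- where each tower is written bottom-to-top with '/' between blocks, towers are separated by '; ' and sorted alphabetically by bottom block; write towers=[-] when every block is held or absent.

step 1 (stack(B, C)): towers=[A; E/C/B; F/D] holding=-
step 2 (unstack(D, F)): towers=[A; E/C/B; F] holding=D
step 3 (stack(D, B)): towers=[A; E/C/B/D; F] holding=-
step 4 (pickup(F)): towers=[A; E/C/B/D] holding=F
step 5 (stack(F, A)): towers=[A/F; E/C/B/D] holding=-
step 6 (unstack(D, B)): towers=[A/F; E/C/B] holding=D

towers=[A/F; E/C/B] holding=D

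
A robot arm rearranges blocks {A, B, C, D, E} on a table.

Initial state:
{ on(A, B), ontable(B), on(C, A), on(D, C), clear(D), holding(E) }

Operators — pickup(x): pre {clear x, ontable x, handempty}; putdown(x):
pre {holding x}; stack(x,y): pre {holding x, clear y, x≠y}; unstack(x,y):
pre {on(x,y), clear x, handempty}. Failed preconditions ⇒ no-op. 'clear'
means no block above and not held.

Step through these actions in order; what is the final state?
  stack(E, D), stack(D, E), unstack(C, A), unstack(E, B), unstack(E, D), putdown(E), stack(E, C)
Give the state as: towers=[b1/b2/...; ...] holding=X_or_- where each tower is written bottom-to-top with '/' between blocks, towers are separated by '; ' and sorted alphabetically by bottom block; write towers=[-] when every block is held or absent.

towers=[B/A/C/D; E] holding=-

step 1 (stack(E, D)): towers=[B/A/C/D/E] holding=-
step 2 (stack(D, E)) [no-op]: towers=[B/A/C/D/E] holding=-
step 3 (unstack(C, A)) [no-op]: towers=[B/A/C/D/E] holding=-
step 4 (unstack(E, B)) [no-op]: towers=[B/A/C/D/E] holding=-
step 5 (unstack(E, D)): towers=[B/A/C/D] holding=E
step 6 (putdown(E)): towers=[B/A/C/D; E] holding=-
step 7 (stack(E, C)) [no-op]: towers=[B/A/C/D; E] holding=-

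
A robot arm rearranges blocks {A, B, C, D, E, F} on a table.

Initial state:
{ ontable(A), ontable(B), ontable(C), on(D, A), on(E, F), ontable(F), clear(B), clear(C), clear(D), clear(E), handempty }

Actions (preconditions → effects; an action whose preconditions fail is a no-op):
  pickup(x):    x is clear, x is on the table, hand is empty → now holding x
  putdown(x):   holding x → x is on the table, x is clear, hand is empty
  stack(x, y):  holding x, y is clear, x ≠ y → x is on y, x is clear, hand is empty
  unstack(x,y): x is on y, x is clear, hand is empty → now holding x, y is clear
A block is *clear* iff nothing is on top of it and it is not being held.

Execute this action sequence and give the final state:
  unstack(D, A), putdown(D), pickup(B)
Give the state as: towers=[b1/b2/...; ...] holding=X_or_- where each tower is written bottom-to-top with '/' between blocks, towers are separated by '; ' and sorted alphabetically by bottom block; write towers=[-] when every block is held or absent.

step 1 (unstack(D, A)): towers=[A; B; C; F/E] holding=D
step 2 (putdown(D)): towers=[A; B; C; D; F/E] holding=-
step 3 (pickup(B)): towers=[A; C; D; F/E] holding=B

towers=[A; C; D; F/E] holding=B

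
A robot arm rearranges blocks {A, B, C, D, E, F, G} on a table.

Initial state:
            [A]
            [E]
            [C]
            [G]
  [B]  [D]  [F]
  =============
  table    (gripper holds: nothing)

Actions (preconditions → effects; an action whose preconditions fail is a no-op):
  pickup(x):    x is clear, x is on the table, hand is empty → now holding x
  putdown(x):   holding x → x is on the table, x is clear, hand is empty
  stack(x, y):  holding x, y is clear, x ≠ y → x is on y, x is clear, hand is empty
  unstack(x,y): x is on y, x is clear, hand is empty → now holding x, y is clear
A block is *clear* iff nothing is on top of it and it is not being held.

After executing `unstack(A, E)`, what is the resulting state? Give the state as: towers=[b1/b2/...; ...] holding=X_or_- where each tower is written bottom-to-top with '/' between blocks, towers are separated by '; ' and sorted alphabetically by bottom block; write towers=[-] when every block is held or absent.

towers=[B; D; F/G/C/E] holding=A

before: towers=[B; D; F/G/C/E/A] holding=-
pre[unstack(A, E)]: on(A,E) ✓, clear(A) ✓, handempty ✓
all met → apply unstack(A, E)
after:  towers=[B; D; F/G/C/E] holding=A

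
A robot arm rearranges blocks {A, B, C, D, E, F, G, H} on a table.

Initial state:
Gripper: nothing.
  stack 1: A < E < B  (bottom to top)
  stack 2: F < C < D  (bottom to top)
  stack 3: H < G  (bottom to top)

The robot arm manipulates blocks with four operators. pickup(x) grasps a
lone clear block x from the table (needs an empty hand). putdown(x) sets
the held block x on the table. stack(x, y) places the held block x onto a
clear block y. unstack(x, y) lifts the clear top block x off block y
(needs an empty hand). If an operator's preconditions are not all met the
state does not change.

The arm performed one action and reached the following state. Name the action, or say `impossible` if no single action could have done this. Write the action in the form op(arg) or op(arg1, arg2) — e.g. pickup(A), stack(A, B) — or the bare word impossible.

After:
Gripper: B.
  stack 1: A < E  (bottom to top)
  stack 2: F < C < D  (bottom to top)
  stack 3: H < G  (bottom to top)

target: towers=[A/E; F/C/D; H/G] holding=B
     unstack(G, H) → towers=[A/E/B; F/C/D; H] holding=G
     unstack(B, E) → towers=[A/E; F/C/D; H/G] holding=B  ← match
     unstack(D, C) → towers=[A/E/B; F/C; H/G] holding=D

unstack(B, E)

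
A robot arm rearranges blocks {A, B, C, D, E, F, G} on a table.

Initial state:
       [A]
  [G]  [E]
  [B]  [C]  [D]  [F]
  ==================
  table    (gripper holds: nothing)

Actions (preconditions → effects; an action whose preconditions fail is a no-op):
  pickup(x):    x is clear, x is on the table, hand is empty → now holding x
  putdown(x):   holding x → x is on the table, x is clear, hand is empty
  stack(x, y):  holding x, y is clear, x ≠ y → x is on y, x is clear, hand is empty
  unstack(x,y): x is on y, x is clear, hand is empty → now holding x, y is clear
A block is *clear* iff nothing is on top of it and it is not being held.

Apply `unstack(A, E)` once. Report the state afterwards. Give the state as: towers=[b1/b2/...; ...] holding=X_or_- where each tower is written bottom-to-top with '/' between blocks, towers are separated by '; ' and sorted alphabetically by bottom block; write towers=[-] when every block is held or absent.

before: towers=[B/G; C/E/A; D; F] holding=-
pre[unstack(A, E)]: on(A,E) yes, clear(A) yes, handempty yes
all met → apply unstack(A, E)
after:  towers=[B/G; C/E; D; F] holding=A

towers=[B/G; C/E; D; F] holding=A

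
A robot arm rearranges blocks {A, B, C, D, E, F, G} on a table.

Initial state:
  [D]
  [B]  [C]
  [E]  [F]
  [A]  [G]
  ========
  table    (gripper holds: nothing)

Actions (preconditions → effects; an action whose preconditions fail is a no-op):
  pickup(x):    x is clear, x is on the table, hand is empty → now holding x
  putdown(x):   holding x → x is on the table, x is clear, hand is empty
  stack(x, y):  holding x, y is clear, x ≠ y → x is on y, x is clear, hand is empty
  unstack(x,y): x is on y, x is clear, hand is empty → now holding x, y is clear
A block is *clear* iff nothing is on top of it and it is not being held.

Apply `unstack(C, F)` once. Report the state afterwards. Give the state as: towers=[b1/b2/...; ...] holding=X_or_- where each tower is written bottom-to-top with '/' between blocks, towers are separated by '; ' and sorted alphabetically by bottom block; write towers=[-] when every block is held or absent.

before: towers=[A/E/B/D; G/F/C] holding=-
pre[unstack(C, F)]: on(C,F) ok, clear(C) ok, handempty ok
all met → apply unstack(C, F)
after:  towers=[A/E/B/D; G/F] holding=C

towers=[A/E/B/D; G/F] holding=C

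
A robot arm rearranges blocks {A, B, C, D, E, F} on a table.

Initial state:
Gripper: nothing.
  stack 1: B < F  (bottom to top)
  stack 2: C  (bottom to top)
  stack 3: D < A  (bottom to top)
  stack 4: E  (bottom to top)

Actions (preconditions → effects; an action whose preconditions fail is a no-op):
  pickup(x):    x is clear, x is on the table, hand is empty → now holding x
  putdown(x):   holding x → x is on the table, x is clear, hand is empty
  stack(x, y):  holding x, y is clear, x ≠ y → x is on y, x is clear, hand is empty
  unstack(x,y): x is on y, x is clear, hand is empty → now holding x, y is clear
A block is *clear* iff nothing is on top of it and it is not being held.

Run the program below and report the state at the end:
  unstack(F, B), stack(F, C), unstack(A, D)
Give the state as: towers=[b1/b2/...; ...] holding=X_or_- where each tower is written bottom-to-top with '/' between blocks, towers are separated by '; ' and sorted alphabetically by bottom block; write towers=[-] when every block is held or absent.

step 1 (unstack(F, B)): towers=[B; C; D/A; E] holding=F
step 2 (stack(F, C)): towers=[B; C/F; D/A; E] holding=-
step 3 (unstack(A, D)): towers=[B; C/F; D; E] holding=A

towers=[B; C/F; D; E] holding=A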